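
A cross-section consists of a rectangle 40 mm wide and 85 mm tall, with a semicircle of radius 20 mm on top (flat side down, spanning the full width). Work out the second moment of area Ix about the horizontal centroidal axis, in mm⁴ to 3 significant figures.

Decompose the section into non-overlapping parts with the origin at the bottom-left of its bounding rectangle.
Rectangular body: 40 × 85, A = 3 400 mm², y = 42.5 mm, Ī = 2 047 083 mm⁴.
Semicircular cap: semicircle r = 20, A = 628.32 mm², y = 93.488 mm, Ī = 17 561 mm⁴.
Centroid: ȳ = ΣA·y / ΣA = 50.453 mm.
Transfer each piece to the horizontal centroidal axis using Ī + A·d² with d = y − 50.453:
  rectangular body: d = -7.9529 mm → contributes +2 262 129 mm⁴
  semicircular cap: d = 43.035 mm → contributes +1 181 233 mm⁴
Total I = 3 443 362 mm⁴.

Ix ≈ 3.44 × 10⁶ mm⁴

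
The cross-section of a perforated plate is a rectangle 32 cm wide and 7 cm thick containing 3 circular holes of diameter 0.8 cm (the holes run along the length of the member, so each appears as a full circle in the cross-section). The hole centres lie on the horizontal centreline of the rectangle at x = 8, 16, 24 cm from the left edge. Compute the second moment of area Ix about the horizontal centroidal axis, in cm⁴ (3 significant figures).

Ix ≈ 915 cm⁴

Break the section into simple shapes (no overlaps), measuring from the bottom-left corner of the bounding box.
Plate: 32 × 7, A = 224 cm², y = 3.5 cm, Ī = 914.67 cm⁴.
Hole 1 (subtracted): ⌀0.8, A = 0.50265 cm², y = 3.5 cm, Ī = 0.020106 cm⁴.
Hole 2 (subtracted): ⌀0.8, A = 0.50265 cm², y = 3.5 cm, Ī = 0.020106 cm⁴.
Hole 3 (subtracted): ⌀0.8, A = 0.50265 cm², y = 3.5 cm, Ī = 0.020106 cm⁴.
By symmetry the centroid is at mid-height, ȳ = 3.5 cm.
All pieces are centred on the horizontal centroidal axis, so I = ΣĪ (holes subtracted) = 914.61 cm⁴.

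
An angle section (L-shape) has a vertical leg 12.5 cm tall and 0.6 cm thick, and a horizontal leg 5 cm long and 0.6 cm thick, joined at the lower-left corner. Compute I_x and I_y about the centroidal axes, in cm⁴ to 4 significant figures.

I_x ≈ 166.9 cm⁴, I_y ≈ 16.69 cm⁴

Treat the section as a set of non-overlapping primitives; coordinates are from the bounding-box lower-left.
Vertical leg: 0.6 × 12.5, A = 7.5 cm², y = 6.25 cm, Ī = 97.6563 cm⁴.
Horizontal leg (remainder): 4.4 × 0.6, A = 2.64 cm², y = 0.3 cm, Ī = 0.0792 cm⁴.
Centroid: ȳ = ΣA·y / ΣA = 4.70089 cm.
Transfer each piece to the centroidal x-axis using Ī + A·d² with d = y − 4.70089:
  vertical leg: d = 1.54911 cm → contributes +115.654 cm⁴
  horizontal leg (remainder): d = -4.40089 cm → contributes +51.2102 cm⁴
Total I = 166.865 cm⁴.
For the y-axis: x̄ = 0.950888 cm.
Repeating about the centroidal y-axis gives I_y = 16.6883 cm⁴.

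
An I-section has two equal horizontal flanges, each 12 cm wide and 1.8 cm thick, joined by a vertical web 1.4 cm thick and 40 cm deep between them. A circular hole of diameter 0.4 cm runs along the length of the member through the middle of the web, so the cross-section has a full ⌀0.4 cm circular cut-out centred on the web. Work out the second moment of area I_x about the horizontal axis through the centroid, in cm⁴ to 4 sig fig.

I_x ≈ 2.635 × 10⁴ cm⁴

Split into non-overlapping primitives; take the origin at the lower-left of the bounding box.
Bottom flange: 12 × 1.8, A = 21.6 cm², y = 0.9 cm, Ī = 5.832 cm⁴.
Web: 1.4 × 40, A = 56 cm², y = 21.8 cm, Ī = 7466.67 cm⁴.
Top flange: 12 × 1.8, A = 21.6 cm², y = 42.7 cm, Ī = 5.832 cm⁴.
Hole (subtracted): ⌀0.4, A = 0.125664 cm², y = 21.8 cm, Ī = 0.00125664 cm⁴.
By symmetry the centroid is at mid-height, ȳ = 21.8 cm.
Transfer each piece to the horizontal axis through the centroid using Ī + A·d² with d = y − 21.8:
  bottom flange: d = -20.9 cm → contributes +9440.93 cm⁴
  web: d = 0 cm → contributes +7466.67 cm⁴
  top flange: d = 20.9 cm → contributes +9440.93 cm⁴
  hole: d = 0 cm → contributes −0.00125664 cm⁴
Total I = 26348.5 cm⁴.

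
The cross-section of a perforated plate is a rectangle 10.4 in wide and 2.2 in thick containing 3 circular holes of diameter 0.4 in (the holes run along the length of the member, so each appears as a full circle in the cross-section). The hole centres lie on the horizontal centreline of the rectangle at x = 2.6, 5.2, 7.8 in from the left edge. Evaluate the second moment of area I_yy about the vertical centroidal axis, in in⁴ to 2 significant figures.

Break the section into simple shapes (no overlaps), measuring from the bottom-left corner of the bounding box.
Plate: 10.4 × 2.2, A = 22.88 in², x = 5.2 in, Ī = 206.2 in⁴.
Hole 1 (subtracted): ⌀0.4, A = 0.1257 in², x = 2.6 in, Ī = 0.001257 in⁴.
Hole 2 (subtracted): ⌀0.4, A = 0.1257 in², x = 5.2 in, Ī = 0.001257 in⁴.
Hole 3 (subtracted): ⌀0.4, A = 0.1257 in², x = 7.8 in, Ī = 0.001257 in⁴.
By symmetry the centroid is at mid-width, x̄ = 5.2 in.
Transfer each piece to the vertical centroidal axis using Ī + A·d² with d = x − 5.2:
  plate: d = 0 in → contributes +206.2 in⁴
  hole 1: d = -2.6 in → contributes −0.8507 in⁴
  hole 2: d = 0 in → contributes −0.001257 in⁴
  hole 3: d = 2.6 in → contributes −0.8507 in⁴
Total I = 204.5 in⁴.

I_yy ≈ 200 in⁴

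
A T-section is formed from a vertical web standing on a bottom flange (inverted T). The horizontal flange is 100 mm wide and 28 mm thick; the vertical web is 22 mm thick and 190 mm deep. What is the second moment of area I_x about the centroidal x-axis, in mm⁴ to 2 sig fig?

I_x ≈ 3.3 × 10⁷ mm⁴

Split into non-overlapping primitives; take the origin at the lower-left of the bounding box.
Flange: 100 × 28, A = 2 800 mm², y = 14 mm, Ī = 182 933 mm⁴.
Web: 22 × 190, A = 4 180 mm², y = 123 mm, Ī = 12 574 833 mm⁴.
Centroid: ȳ = ΣA·y / ΣA = 79.28 mm.
Transfer each piece to the centroidal x-axis using Ī + A·d² with d = y − 79.28:
  flange: d = -65.28 mm → contributes +12 113 271 mm⁴
  web: d = 43.72 mm → contributes +20 566 447 mm⁴
Total I = 32 679 719 mm⁴.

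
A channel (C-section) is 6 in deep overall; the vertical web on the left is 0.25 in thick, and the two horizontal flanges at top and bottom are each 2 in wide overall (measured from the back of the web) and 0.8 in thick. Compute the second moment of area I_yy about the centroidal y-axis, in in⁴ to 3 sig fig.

I_yy ≈ 1.70 in⁴

Break the section into simple shapes (no overlaps), measuring from the bottom-left corner of the bounding box.
Web: 0.25 × 6, A = 1.5 in², x = 0.125 in, Ī = 0.0078125 in⁴.
Top flange (beyond web): 1.75 × 0.8, A = 1.4 in², x = 1.125 in, Ī = 0.35729 in⁴.
Bottom flange (beyond web): 1.75 × 0.8, A = 1.4 in², x = 1.125 in, Ī = 0.35729 in⁴.
Centroid: x̄ = ΣA·x / ΣA = 0.77616 in.
Transfer each piece to the centroidal y-axis using Ī + A·d² with d = x − 0.77616:
  web: d = -0.65116 in → contributes +0.64383 in⁴
  top flange (beyond web): d = 0.34884 in → contributes +0.52765 in⁴
  bottom flange (beyond web): d = 0.34884 in → contributes +0.52765 in⁴
Total I = 1.6991 in⁴.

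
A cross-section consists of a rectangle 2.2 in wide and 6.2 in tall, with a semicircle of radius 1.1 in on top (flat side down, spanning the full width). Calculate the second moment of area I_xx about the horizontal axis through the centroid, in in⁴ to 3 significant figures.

I_xx ≈ 65.1 in⁴

Break the section into simple shapes (no overlaps), measuring from the bottom-left corner of the bounding box.
Rectangular body: 2.2 × 6.2, A = 13.64 in², y = 3.1 in, Ī = 43.693 in⁴.
Semicircular cap: semicircle r = 1.1, A = 1.9007 in², y = 6.6669 in, Ī = 0.1607 in⁴.
Centroid: ȳ = ΣA·y / ΣA = 3.5362 in.
Transfer each piece to the horizontal axis through the centroid using Ī + A·d² with d = y − 3.5362:
  rectangular body: d = -0.43624 in → contributes +46.289 in⁴
  semicircular cap: d = 3.1306 in → contributes +18.789 in⁴
Total I = 65.078 in⁴.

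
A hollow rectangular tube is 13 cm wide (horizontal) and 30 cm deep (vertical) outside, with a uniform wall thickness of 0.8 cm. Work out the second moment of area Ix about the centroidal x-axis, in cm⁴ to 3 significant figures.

Treat the section as a set of non-overlapping primitives; coordinates are from the bounding-box lower-left.
Outer rectangle: 13 × 30, A = 390 cm², y = 15 cm, Ī = 29 250 cm⁴.
Inner void (subtracted): 11.4 × 28.4, A = 323.76 cm², y = 15 cm, Ī = 21 761 cm⁴.
By symmetry the centroid is at mid-height, ȳ = 15 cm.
All pieces are centred on the centroidal x-axis, so I = ΣĪ (holes subtracted) = 7 489 cm⁴.

Ix ≈ 7490 cm⁴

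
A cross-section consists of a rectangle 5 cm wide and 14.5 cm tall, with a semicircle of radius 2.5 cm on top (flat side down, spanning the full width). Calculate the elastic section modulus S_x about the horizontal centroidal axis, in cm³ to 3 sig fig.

S_x ≈ 214 cm³

Break the section into simple shapes (no overlaps), measuring from the bottom-left corner of the bounding box.
Rectangular body: 5 × 14.5, A = 72.5 cm², y = 7.25 cm, Ī = 1270.3 cm⁴.
Semicircular cap: semicircle r = 2.5, A = 9.8175 cm², y = 15.561 cm, Ī = 4.2874 cm⁴.
Centroid: ȳ = ΣA·y / ΣA = 8.2412 cm.
Transfer each piece to the horizontal centroidal axis using Ī + A·d² with d = y − 8.2412:
  rectangular body: d = -0.9912 cm → contributes +1341.5 cm⁴
  semicircular cap: d = 7.3198 cm → contributes +530.31 cm⁴
Total I = 1871.8 cm⁴.
Extreme fibre distance c = 8.7588 cm; S = I/c = 213.7 cm³.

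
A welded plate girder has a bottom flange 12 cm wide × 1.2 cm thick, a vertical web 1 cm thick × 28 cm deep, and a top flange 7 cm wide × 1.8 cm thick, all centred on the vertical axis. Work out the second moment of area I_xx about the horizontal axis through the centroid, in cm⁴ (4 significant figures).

Decompose the section into non-overlapping parts with the origin at the bottom-left of its bounding rectangle.
Bottom plate: 12 × 1.2, A = 14.4 cm², y = 0.6 cm, Ī = 1.728 cm⁴.
Web plate: 1 × 28, A = 28 cm², y = 15.2 cm, Ī = 1829.33 cm⁴.
Top plate: 7 × 1.8, A = 12.6 cm², y = 30.1 cm, Ī = 3.402 cm⁴.
Centroid: ȳ = ΣA·y / ΣA = 14.7909 cm.
Transfer each piece to the horizontal axis through the centroid using Ī + A·d² with d = y − 14.7909:
  bottom plate: d = -14.1909 cm → contributes +2901.63 cm⁴
  web plate: d = 0.409091 cm → contributes +1834.02 cm⁴
  top plate: d = 15.3091 cm → contributes +2956.44 cm⁴
Total I = 7692.09 cm⁴.

I_xx ≈ 7692 cm⁴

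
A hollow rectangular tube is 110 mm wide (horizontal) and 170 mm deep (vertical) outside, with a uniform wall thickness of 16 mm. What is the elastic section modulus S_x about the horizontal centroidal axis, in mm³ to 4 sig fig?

Break the section into simple shapes (no overlaps), measuring from the bottom-left corner of the bounding box.
Outer rectangle: 110 × 170, A = 18 700 mm², y = 85 mm, Ī = 45 035 833 mm⁴.
Inner void (subtracted): 78 × 138, A = 10 764 mm², y = 85 mm, Ī = 17 082 468 mm⁴.
By symmetry the centroid is at mid-height, ȳ = 85 mm.
All pieces are centred on the horizontal centroidal axis, so I = ΣĪ (holes subtracted) = 27 953 365 mm⁴.
Extreme fibre distance c = 85 mm; S = I/c = 328 863 mm³.

S_x ≈ 3.289 × 10⁵ mm³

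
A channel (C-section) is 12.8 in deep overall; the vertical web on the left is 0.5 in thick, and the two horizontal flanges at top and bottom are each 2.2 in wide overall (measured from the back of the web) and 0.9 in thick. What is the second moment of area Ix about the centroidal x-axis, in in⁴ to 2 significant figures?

Break the section into simple shapes (no overlaps), measuring from the bottom-left corner of the bounding box.
Web: 0.5 × 12.8, A = 6.4 in², y = 6.4 in, Ī = 87.38 in⁴.
Top flange (beyond web): 1.7 × 0.9, A = 1.53 in², y = 12.35 in, Ī = 0.1033 in⁴.
Bottom flange (beyond web): 1.7 × 0.9, A = 1.53 in², y = 0.45 in, Ī = 0.1033 in⁴.
By symmetry the centroid is at mid-height, ȳ = 6.4 in.
Transfer each piece to the centroidal x-axis using Ī + A·d² with d = y − 6.4:
  web: d = 0 in → contributes +87.38 in⁴
  top flange (beyond web): d = 5.95 in → contributes +54.27 in⁴
  bottom flange (beyond web): d = -5.95 in → contributes +54.27 in⁴
Total I = 195.9 in⁴.

Ix ≈ 200 in⁴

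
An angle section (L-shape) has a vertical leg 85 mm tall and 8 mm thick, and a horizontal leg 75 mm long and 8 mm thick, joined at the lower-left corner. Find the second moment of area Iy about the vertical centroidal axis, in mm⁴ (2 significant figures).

Decompose the section into non-overlapping parts with the origin at the bottom-left of its bounding rectangle.
Vertical leg: 8 × 85, A = 680 mm², x = 4 mm, Ī = 3 627 mm⁴.
Horizontal leg (remainder): 67 × 8, A = 536 mm², x = 41.5 mm, Ī = 200 509 mm⁴.
Centroid: x̄ = ΣA·x / ΣA = 20.53 mm.
Transfer each piece to the vertical centroidal axis using Ī + A·d² with d = x − 20.53:
  vertical leg: d = -16.53 mm → contributes +189 422 mm⁴
  horizontal leg (remainder): d = 20.97 mm → contributes +436 219 mm⁴
Total I = 625 640 mm⁴.

Iy ≈ 6.3 × 10⁵ mm⁴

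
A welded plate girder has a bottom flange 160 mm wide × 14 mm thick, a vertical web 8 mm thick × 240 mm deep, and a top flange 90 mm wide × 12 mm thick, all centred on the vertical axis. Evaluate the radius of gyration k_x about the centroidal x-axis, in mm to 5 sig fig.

k_x ≈ 105.51 mm

Break the section into simple shapes (no overlaps), measuring from the bottom-left corner of the bounding box.
Bottom plate: 160 × 14, A = 2 240 mm², y = 7 mm, Ī = 36586.67 mm⁴.
Web plate: 8 × 240, A = 1 920 mm², y = 134 mm, Ī = 9 216 000 mm⁴.
Top plate: 90 × 12, A = 1 080 mm², y = 260 mm, Ī = 12 960 mm⁴.
Centroid: ȳ = ΣA·y / ΣA = 105.6794 mm.
Transfer each piece to the centroidal x-axis using Ī + A·d² with d = y − 105.6794:
  bottom plate: d = -98.67939 mm → contributes +21 848 860 mm⁴
  web plate: d = 28.32061 mm → contributes +10 755 949 mm⁴
  top plate: d = 154.3206 mm → contributes +25 732 999 mm⁴
Total I = 58 337 808 mm⁴.
Radius of gyration: k = √(I/A) = √(58 337 808 / 5 240) = 105.5138 mm.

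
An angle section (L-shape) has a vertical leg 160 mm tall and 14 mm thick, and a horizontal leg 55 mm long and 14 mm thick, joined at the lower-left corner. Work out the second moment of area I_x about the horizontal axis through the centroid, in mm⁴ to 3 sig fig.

Decompose the section into non-overlapping parts with the origin at the bottom-left of its bounding rectangle.
Vertical leg: 14 × 160, A = 2 240 mm², y = 80 mm, Ī = 4 778 667 mm⁴.
Horizontal leg (remainder): 41 × 14, A = 574 mm², y = 7 mm, Ī = 9375.3 mm⁴.
Centroid: ȳ = ΣA·y / ΣA = 65.109 mm.
Transfer each piece to the horizontal axis through the centroid using Ī + A·d² with d = y − 65.109:
  vertical leg: d = 14.891 mm → contributes +5 275 338 mm⁴
  horizontal leg (remainder): d = -58.109 mm → contributes +1 947 606 mm⁴
Total I = 7 222 944 mm⁴.

I_x ≈ 7.22 × 10⁶ mm⁴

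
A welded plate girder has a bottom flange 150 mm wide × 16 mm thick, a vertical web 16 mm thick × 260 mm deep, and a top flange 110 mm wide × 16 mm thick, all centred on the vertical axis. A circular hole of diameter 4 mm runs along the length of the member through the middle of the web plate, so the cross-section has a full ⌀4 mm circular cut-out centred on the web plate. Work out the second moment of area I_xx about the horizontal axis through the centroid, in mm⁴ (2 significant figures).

Treat the section as a set of non-overlapping primitives; coordinates are from the bounding-box lower-left.
Bottom plate: 150 × 16, A = 2 400 mm², y = 8 mm, Ī = 51 200 mm⁴.
Web plate: 16 × 260, A = 4 160 mm², y = 146 mm, Ī = 23 434 667 mm⁴.
Top plate: 110 × 16, A = 1 760 mm², y = 284 mm, Ī = 37 547 mm⁴.
Hole (subtracted): ⌀4, A = 12.57 mm², y = 146 mm, Ī = 12.57 mm⁴.
Centroid: ȳ = ΣA·y / ΣA = 135.4 mm.
Transfer each piece to the horizontal axis through the centroid using Ī + A·d² with d = y − 135.4:
  bottom plate: d = -127.4 mm → contributes +38 985 799 mm⁴
  web plate: d = 10.63 mm → contributes +23 904 861 mm⁴
  top plate: d = 148.6 mm → contributes +38 918 245 mm⁴
  hole: d = 10.63 mm → contributes −1 433 mm⁴
Total I = 101 807 472 mm⁴.

I_xx ≈ 1.0 × 10⁸ mm⁴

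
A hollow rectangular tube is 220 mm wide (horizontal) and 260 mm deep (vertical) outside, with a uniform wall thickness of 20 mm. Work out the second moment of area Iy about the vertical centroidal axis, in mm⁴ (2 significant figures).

Iy ≈ 1.2 × 10⁸ mm⁴

Decompose the section into non-overlapping parts with the origin at the bottom-left of its bounding rectangle.
Outer rectangle: 220 × 260, A = 57 200 mm², x = 110 mm, Ī = 230 706 667 mm⁴.
Inner void (subtracted): 180 × 220, A = 39 600 mm², x = 110 mm, Ī = 106 920 000 mm⁴.
By symmetry the centroid is at mid-width, x̄ = 110 mm.
All pieces are centred on the vertical centroidal axis, so I = ΣĪ (holes subtracted) = 123 786 667 mm⁴.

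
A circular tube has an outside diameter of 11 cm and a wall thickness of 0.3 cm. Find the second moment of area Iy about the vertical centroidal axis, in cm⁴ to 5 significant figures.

Iy ≈ 144.44 cm⁴

Split into non-overlapping primitives; take the origin at the lower-left of the bounding box.
Outer circle: ⌀11, A = 95.03318 cm², x = 5.5 cm, Ī = 718.6884 cm⁴.
Bore (subtracted): ⌀10.4, A = 84.94867 cm², x = 5.5 cm, Ī = 574.253 cm⁴.
By symmetry the centroid is at mid-width, x̄ = 5.5 cm.
All pieces are centred on the vertical centroidal axis, so I = ΣĪ (holes subtracted) = 144.4354 cm⁴.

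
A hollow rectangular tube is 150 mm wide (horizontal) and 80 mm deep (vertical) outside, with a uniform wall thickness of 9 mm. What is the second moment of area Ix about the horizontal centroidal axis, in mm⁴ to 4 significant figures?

Treat the section as a set of non-overlapping primitives; coordinates are from the bounding-box lower-left.
Outer rectangle: 150 × 80, A = 12 000 mm², y = 40 mm, Ī = 6 400 000 mm⁴.
Inner void (subtracted): 132 × 62, A = 8 184 mm², y = 40 mm, Ī = 2 621 608 mm⁴.
By symmetry the centroid is at mid-height, ȳ = 40 mm.
All pieces are centred on the horizontal centroidal axis, so I = ΣĪ (holes subtracted) = 3 778 392 mm⁴.

Ix ≈ 3.778 × 10⁶ mm⁴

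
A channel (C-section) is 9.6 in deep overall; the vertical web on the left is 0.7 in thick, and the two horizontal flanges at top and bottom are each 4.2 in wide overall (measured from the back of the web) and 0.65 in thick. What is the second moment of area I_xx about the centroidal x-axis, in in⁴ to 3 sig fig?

Decompose the section into non-overlapping parts with the origin at the bottom-left of its bounding rectangle.
Web: 0.7 × 9.6, A = 6.72 in², y = 4.8 in, Ī = 51.61 in⁴.
Top flange (beyond web): 3.5 × 0.65, A = 2.275 in², y = 9.275 in, Ī = 0.080099 in⁴.
Bottom flange (beyond web): 3.5 × 0.65, A = 2.275 in², y = 0.325 in, Ī = 0.080099 in⁴.
By symmetry the centroid is at mid-height, ȳ = 4.8 in.
Transfer each piece to the centroidal x-axis using Ī + A·d² with d = y − 4.8:
  web: d = 0 in → contributes +51.61 in⁴
  top flange (beyond web): d = 4.475 in → contributes +45.638 in⁴
  bottom flange (beyond web): d = -4.475 in → contributes +45.638 in⁴
Total I = 142.89 in⁴.

I_xx ≈ 143 in⁴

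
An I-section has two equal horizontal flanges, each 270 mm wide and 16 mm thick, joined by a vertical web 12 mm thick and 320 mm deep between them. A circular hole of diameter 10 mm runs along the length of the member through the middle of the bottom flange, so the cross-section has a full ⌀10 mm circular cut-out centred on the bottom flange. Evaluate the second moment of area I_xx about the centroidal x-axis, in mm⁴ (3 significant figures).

Decompose the section into non-overlapping parts with the origin at the bottom-left of its bounding rectangle.
Bottom flange: 270 × 16, A = 4 320 mm², y = 8 mm, Ī = 92 160 mm⁴.
Web: 12 × 320, A = 3 840 mm², y = 176 mm, Ī = 32 768 000 mm⁴.
Top flange: 270 × 16, A = 4 320 mm², y = 344 mm, Ī = 92 160 mm⁴.
Hole (subtracted): ⌀10, A = 78.54 mm², y = 8 mm, Ī = 490.87 mm⁴.
Centroid: ȳ = ΣA·y / ΣA = 177.06 mm.
Transfer each piece to the centroidal x-axis using Ī + A·d² with d = y − 177.06:
  bottom flange: d = -169.06 mm → contributes +123 569 093 mm⁴
  web: d = -1.064 mm → contributes +32 772 347 mm⁴
  top flange: d = 166.94 mm → contributes +120 480 367 mm⁴
  hole: d = -169.06 mm → contributes −2 245 365 mm⁴
Total I = 274 576 443 mm⁴.

I_xx ≈ 2.75 × 10⁸ mm⁴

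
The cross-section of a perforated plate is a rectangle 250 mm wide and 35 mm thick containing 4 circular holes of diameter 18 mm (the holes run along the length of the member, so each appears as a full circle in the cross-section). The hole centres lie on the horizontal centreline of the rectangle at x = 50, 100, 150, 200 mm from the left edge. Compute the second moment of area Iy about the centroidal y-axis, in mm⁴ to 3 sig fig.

Iy ≈ 4.24 × 10⁷ mm⁴

Treat the section as a set of non-overlapping primitives; coordinates are from the bounding-box lower-left.
Plate: 250 × 35, A = 8 750 mm², x = 125 mm, Ī = 45 572 917 mm⁴.
Hole 1 (subtracted): ⌀18, A = 254.47 mm², x = 50 mm, Ī = 5 153 mm⁴.
Hole 2 (subtracted): ⌀18, A = 254.47 mm², x = 100 mm, Ī = 5 153 mm⁴.
Hole 3 (subtracted): ⌀18, A = 254.47 mm², x = 150 mm, Ī = 5 153 mm⁴.
Hole 4 (subtracted): ⌀18, A = 254.47 mm², x = 200 mm, Ī = 5 153 mm⁴.
By symmetry the centroid is at mid-width, x̄ = 125 mm.
Transfer each piece to the centroidal y-axis using Ī + A·d² with d = x − 125:
  plate: d = 0 mm → contributes +45 572 917 mm⁴
  hole 1: d = -75 mm → contributes −1 436 541 mm⁴
  hole 2: d = -25 mm → contributes −164 196 mm⁴
  hole 3: d = 25 mm → contributes −164 196 mm⁴
  hole 4: d = 75 mm → contributes −1 436 541 mm⁴
Total I = 42 371 442 mm⁴.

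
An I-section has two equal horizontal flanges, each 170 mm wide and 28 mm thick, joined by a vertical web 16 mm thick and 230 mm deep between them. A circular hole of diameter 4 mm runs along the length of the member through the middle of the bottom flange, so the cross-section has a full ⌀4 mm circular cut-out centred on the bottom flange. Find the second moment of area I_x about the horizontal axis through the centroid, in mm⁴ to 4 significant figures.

I_x ≈ 1.751 × 10⁸ mm⁴

Break the section into simple shapes (no overlaps), measuring from the bottom-left corner of the bounding box.
Bottom flange: 170 × 28, A = 4 760 mm², y = 14 mm, Ī = 310 987 mm⁴.
Web: 16 × 230, A = 3 680 mm², y = 143 mm, Ī = 16 222 667 mm⁴.
Top flange: 170 × 28, A = 4 760 mm², y = 272 mm, Ī = 310 987 mm⁴.
Hole (subtracted): ⌀4, A = 12.5664 mm², y = 14 mm, Ī = 12.5664 mm⁴.
Centroid: ȳ = ΣA·y / ΣA = 143.123 mm.
Transfer each piece to the horizontal axis through the centroid using Ī + A·d² with d = y − 143.123:
  bottom flange: d = -129.123 mm → contributes +79 673 180 mm⁴
  web: d = -0.122925 mm → contributes +16 222 722 mm⁴
  top flange: d = 128.877 mm → contributes +79 371 257 mm⁴
  hole: d = -129.123 mm → contributes −209 528 mm⁴
Total I = 175 057 631 mm⁴.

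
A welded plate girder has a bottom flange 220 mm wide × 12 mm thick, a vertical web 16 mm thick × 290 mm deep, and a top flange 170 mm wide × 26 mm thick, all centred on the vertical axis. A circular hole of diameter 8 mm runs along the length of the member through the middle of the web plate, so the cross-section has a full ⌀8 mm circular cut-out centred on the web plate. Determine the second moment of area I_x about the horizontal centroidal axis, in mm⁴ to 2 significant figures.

Decompose the section into non-overlapping parts with the origin at the bottom-left of its bounding rectangle.
Bottom plate: 220 × 12, A = 2 640 mm², y = 6 mm, Ī = 31 680 mm⁴.
Web plate: 16 × 290, A = 4 640 mm², y = 157 mm, Ī = 32 518 667 mm⁴.
Top plate: 170 × 26, A = 4 420 mm², y = 315 mm, Ī = 248 993 mm⁴.
Hole (subtracted): ⌀8, A = 50.27 mm², y = 157 mm, Ī = 201.1 mm⁴.
Centroid: ȳ = ΣA·y / ΣA = 182.7 mm.
Transfer each piece to the horizontal centroidal axis using Ī + A·d² with d = y − 182.7:
  bottom plate: d = -176.7 mm → contributes +82 485 885 mm⁴
  web plate: d = -25.73 mm → contributes +35 589 932 mm⁴
  top plate: d = 132.3 mm → contributes +77 581 230 mm⁴
  hole: d = -25.73 mm → contributes −33 472 mm⁴
Total I = 195 623 575 mm⁴.

I_x ≈ 2.0 × 10⁸ mm⁴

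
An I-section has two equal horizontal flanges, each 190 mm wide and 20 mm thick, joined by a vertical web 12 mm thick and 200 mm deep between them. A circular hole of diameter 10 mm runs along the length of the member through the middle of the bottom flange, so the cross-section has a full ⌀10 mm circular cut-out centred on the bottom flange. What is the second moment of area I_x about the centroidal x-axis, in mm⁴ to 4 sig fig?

I_x ≈ 9.925 × 10⁷ mm⁴

Break the section into simple shapes (no overlaps), measuring from the bottom-left corner of the bounding box.
Bottom flange: 190 × 20, A = 3 800 mm², y = 10 mm, Ī = 126 667 mm⁴.
Web: 12 × 200, A = 2 400 mm², y = 120 mm, Ī = 8 000 000 mm⁴.
Top flange: 190 × 20, A = 3 800 mm², y = 230 mm, Ī = 126 667 mm⁴.
Hole (subtracted): ⌀10, A = 78.5398 mm², y = 10 mm, Ī = 490.874 mm⁴.
Centroid: ȳ = ΣA·y / ΣA = 120.871 mm.
Transfer each piece to the centroidal x-axis using Ī + A·d² with d = y − 120.871:
  bottom flange: d = -110.871 mm → contributes +46 837 518 mm⁴
  web: d = -0.870777 mm → contributes +8 001 820 mm⁴
  top flange: d = 109.129 mm → contributes +45 381 578 mm⁴
  hole: d = -110.871 mm → contributes −965 928 mm⁴
Total I = 99 254 988 mm⁴.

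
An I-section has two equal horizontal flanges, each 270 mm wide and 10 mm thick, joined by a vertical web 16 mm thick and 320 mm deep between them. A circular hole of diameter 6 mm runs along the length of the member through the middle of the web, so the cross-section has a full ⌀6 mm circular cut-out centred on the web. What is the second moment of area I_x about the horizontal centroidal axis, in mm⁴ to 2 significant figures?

I_x ≈ 1.9 × 10⁸ mm⁴

Break the section into simple shapes (no overlaps), measuring from the bottom-left corner of the bounding box.
Bottom flange: 270 × 10, A = 2 700 mm², y = 5 mm, Ī = 22 500 mm⁴.
Web: 16 × 320, A = 5 120 mm², y = 170 mm, Ī = 43 690 667 mm⁴.
Top flange: 270 × 10, A = 2 700 mm², y = 335 mm, Ī = 22 500 mm⁴.
Hole (subtracted): ⌀6, A = 28.27 mm², y = 170 mm, Ī = 63.62 mm⁴.
By symmetry the centroid is at mid-height, ȳ = 170 mm.
Transfer each piece to the horizontal centroidal axis using Ī + A·d² with d = y − 170:
  bottom flange: d = -165 mm → contributes +73 530 000 mm⁴
  web: d = 0 mm → contributes +43 690 667 mm⁴
  top flange: d = 165 mm → contributes +73 530 000 mm⁴
  hole: d = 0 mm → contributes −63.62 mm⁴
Total I = 190 750 603 mm⁴.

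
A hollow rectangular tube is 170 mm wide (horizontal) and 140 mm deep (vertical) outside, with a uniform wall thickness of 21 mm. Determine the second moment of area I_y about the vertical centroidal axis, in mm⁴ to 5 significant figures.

Decompose the section into non-overlapping parts with the origin at the bottom-left of its bounding rectangle.
Outer rectangle: 170 × 140, A = 23 800 mm², x = 85 mm, Ī = 57 318 333 mm⁴.
Inner void (subtracted): 128 × 98, A = 12 544 mm², x = 85 mm, Ī = 17 126 741 mm⁴.
By symmetry the centroid is at mid-width, x̄ = 85 mm.
All pieces are centred on the vertical centroidal axis, so I = ΣĪ (holes subtracted) = 40 191 592 mm⁴.

I_y ≈ 4.0192 × 10⁷ mm⁴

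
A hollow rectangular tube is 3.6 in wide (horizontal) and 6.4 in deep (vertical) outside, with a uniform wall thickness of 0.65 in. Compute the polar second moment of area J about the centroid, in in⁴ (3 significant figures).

Break the section into simple shapes (no overlaps), measuring from the bottom-left corner of the bounding box.
Outer rectangle: 3.6 × 6.4, A = 23.04 in², y = 3.2 in, Ī = 78.643 in⁴.
Inner void (subtracted): 2.3 × 5.1, A = 11.73 in², y = 3.2 in, Ī = 25.425 in⁴.
By symmetry the centroid is at mid-height, ȳ = 3.2 in.
All pieces are centred on the centroidal x-axis, so I = ΣĪ (holes subtracted) = 53.218 in⁴.
Repeating about the centroidal y-axis gives I_y = 19.712 in⁴.
Polar second moment: J = I_x + I_y = 72.931 in⁴.

J ≈ 72.9 in⁴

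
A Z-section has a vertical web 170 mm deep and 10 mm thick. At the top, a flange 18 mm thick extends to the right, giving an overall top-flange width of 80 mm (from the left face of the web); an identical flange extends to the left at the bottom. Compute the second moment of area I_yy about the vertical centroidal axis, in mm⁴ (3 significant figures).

I_yy ≈ 5.08 × 10⁶ mm⁴

Treat the section as a set of non-overlapping primitives; coordinates are from the bounding-box lower-left.
Web: 10 × 170, A = 1 700 mm², x = 75 mm, Ī = 14 167 mm⁴.
Top flange (beyond web): 70 × 18, A = 1 260 mm², x = 115 mm, Ī = 514 500 mm⁴.
Bottom flange (beyond web): 70 × 18, A = 1 260 mm², x = 35 mm, Ī = 514 500 mm⁴.
Centroid: x̄ = ΣA·x / ΣA = 75 mm.
Transfer each piece to the vertical centroidal axis using Ī + A·d² with d = x − 75:
  web: d = 0 mm → contributes +14 167 mm⁴
  top flange (beyond web): d = 40 mm → contributes +2 530 500 mm⁴
  bottom flange (beyond web): d = -40 mm → contributes +2 530 500 mm⁴
Total I = 5 075 167 mm⁴.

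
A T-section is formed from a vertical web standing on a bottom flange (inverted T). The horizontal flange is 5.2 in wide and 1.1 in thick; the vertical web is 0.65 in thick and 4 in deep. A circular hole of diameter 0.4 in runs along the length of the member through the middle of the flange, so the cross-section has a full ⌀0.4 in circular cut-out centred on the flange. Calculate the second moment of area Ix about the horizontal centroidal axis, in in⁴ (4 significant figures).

Ix ≈ 15.58 in⁴

Split into non-overlapping primitives; take the origin at the lower-left of the bounding box.
Flange: 5.2 × 1.1, A = 5.72 in², y = 0.55 in, Ī = 0.576767 in⁴.
Web: 0.65 × 4, A = 2.6 in², y = 3.1 in, Ī = 3.46667 in⁴.
Hole (subtracted): ⌀0.4, A = 0.125664 in², y = 0.55 in, Ī = 0.00125664 in⁴.
Centroid: ȳ = ΣA·y / ΣA = 1.3591 in.
Transfer each piece to the horizontal centroidal axis using Ī + A·d² with d = y − 1.3591:
  flange: d = -0.809095 in → contributes +4.32128 in⁴
  web: d = 1.7409 in → contributes +11.3466 in⁴
  hole: d = -0.809095 in → contributes −0.0835205 in⁴
Total I = 15.5844 in⁴.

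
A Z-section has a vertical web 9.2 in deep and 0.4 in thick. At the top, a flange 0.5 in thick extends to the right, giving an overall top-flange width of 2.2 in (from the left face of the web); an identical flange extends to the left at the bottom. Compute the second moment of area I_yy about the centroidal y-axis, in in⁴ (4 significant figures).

I_yy ≈ 2.713 in⁴

Split into non-overlapping primitives; take the origin at the lower-left of the bounding box.
Web: 0.4 × 9.2, A = 3.68 in², x = 2 in, Ī = 0.0490667 in⁴.
Top flange (beyond web): 1.8 × 0.5, A = 0.9 in², x = 3.1 in, Ī = 0.243 in⁴.
Bottom flange (beyond web): 1.8 × 0.5, A = 0.9 in², x = 0.9 in, Ī = 0.243 in⁴.
Centroid: x̄ = ΣA·x / ΣA = 2 in.
Transfer each piece to the centroidal y-axis using Ī + A·d² with d = x − 2:
  web: d = 0 in → contributes +0.0490667 in⁴
  top flange (beyond web): d = 1.1 in → contributes +1.332 in⁴
  bottom flange (beyond web): d = -1.1 in → contributes +1.332 in⁴
Total I = 2.71307 in⁴.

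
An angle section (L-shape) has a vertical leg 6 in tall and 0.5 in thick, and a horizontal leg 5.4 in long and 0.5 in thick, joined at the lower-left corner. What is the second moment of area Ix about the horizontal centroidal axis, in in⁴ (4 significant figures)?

Ix ≈ 19.25 in⁴

Split into non-overlapping primitives; take the origin at the lower-left of the bounding box.
Vertical leg: 0.5 × 6, A = 3 in², y = 3 in, Ī = 9 in⁴.
Horizontal leg (remainder): 4.9 × 0.5, A = 2.45 in², y = 0.25 in, Ī = 0.0510417 in⁴.
Centroid: ȳ = ΣA·y / ΣA = 1.76376 in.
Transfer each piece to the horizontal centroidal axis using Ī + A·d² with d = y − 1.76376:
  vertical leg: d = 1.23624 in → contributes +13.5849 in⁴
  horizontal leg (remainder): d = -1.51376 in → contributes +5.66515 in⁴
Total I = 19.25 in⁴.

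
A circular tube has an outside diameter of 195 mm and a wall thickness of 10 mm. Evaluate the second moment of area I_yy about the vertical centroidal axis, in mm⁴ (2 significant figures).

I_yy ≈ 2.5 × 10⁷ mm⁴

Treat the section as a set of non-overlapping primitives; coordinates are from the bounding-box lower-left.
Outer circle: ⌀195, A = 29 865 mm², x = 97.5 mm, Ī = 70 975 481 mm⁴.
Bore (subtracted): ⌀175, A = 24 053 mm², x = 97.5 mm, Ī = 46 038 598 mm⁴.
By symmetry the centroid is at mid-width, x̄ = 97.5 mm.
All pieces are centred on the vertical centroidal axis, so I = ΣĪ (holes subtracted) = 24 936 883 mm⁴.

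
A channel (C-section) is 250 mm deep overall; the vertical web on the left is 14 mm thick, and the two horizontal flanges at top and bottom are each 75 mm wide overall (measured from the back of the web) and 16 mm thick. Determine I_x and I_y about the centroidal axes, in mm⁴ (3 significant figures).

I_x ≈ 4.50 × 10⁷ mm⁴, I_y ≈ 2.42 × 10⁶ mm⁴

Treat the section as a set of non-overlapping primitives; coordinates are from the bounding-box lower-left.
Web: 14 × 250, A = 3 500 mm², y = 125 mm, Ī = 18 229 167 mm⁴.
Top flange (beyond web): 61 × 16, A = 976 mm², y = 242 mm, Ī = 20 821 mm⁴.
Bottom flange (beyond web): 61 × 16, A = 976 mm², y = 8 mm, Ī = 20 821 mm⁴.
By symmetry the centroid is at mid-height, ȳ = 125 mm.
Transfer each piece to the centroidal x-axis using Ī + A·d² with d = y − 125:
  web: d = 0 mm → contributes +18 229 167 mm⁴
  top flange (beyond web): d = 117 mm → contributes +13 381 285 mm⁴
  bottom flange (beyond web): d = -117 mm → contributes +13 381 285 mm⁴
Total I = 44 991 737 mm⁴.
For the y-axis: x̄ = 20.426 mm.
Repeating about the centroidal y-axis gives I_y = 2 424 647 mm⁴.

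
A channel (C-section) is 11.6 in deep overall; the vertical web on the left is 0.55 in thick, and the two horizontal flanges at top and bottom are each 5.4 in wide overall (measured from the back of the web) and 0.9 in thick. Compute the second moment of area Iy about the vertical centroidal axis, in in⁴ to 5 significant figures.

Break the section into simple shapes (no overlaps), measuring from the bottom-left corner of the bounding box.
Web: 0.55 × 11.6, A = 6.38 in², x = 0.275 in, Ī = 0.1608292 in⁴.
Top flange (beyond web): 4.85 × 0.9, A = 4.365 in², x = 2.975 in, Ī = 8.556309 in⁴.
Bottom flange (beyond web): 4.85 × 0.9, A = 4.365 in², x = 2.975 in, Ī = 8.556309 in⁴.
Centroid: x̄ = ΣA·x / ΣA = 1.83496 in.
Transfer each piece to the vertical centroidal axis using Ī + A·d² with d = x − 1.83496:
  web: d = -1.55996 in → contributes +15.68641 in⁴
  top flange (beyond web): d = 1.14004 in → contributes +14.22946 in⁴
  bottom flange (beyond web): d = 1.14004 in → contributes +14.22946 in⁴
Total I = 44.14532 in⁴.

Iy ≈ 44.145 in⁴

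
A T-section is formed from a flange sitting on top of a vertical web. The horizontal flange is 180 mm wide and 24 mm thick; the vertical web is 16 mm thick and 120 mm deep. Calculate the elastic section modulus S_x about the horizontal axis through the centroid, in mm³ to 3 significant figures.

Treat the section as a set of non-overlapping primitives; coordinates are from the bounding-box lower-left.
Flange: 180 × 24, A = 4 320 mm², y = 132 mm, Ī = 207 360 mm⁴.
Web: 16 × 120, A = 1 920 mm², y = 60 mm, Ī = 2 304 000 mm⁴.
Centroid: ȳ = ΣA·y / ΣA = 109.85 mm.
Transfer each piece to the horizontal axis through the centroid using Ī + A·d² with d = y − 109.85:
  flange: d = 22.154 mm → contributes +2 327 585 mm⁴
  web: d = -49.846 mm → contributes +7 074 507 mm⁴
Total I = 9 402 092 mm⁴.
Extreme fibre distance c = 109.85 mm; S = I/c = 85 593 mm³.

S_x ≈ 8.56 × 10⁴ mm³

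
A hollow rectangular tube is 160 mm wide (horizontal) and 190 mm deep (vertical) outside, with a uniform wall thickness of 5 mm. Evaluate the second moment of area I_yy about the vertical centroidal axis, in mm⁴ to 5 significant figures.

I_yy ≈ 1.4228 × 10⁷ mm⁴

Break the section into simple shapes (no overlaps), measuring from the bottom-left corner of the bounding box.
Outer rectangle: 160 × 190, A = 30 400 mm², x = 80 mm, Ī = 64 853 333 mm⁴.
Inner void (subtracted): 150 × 180, A = 27 000 mm², x = 80 mm, Ī = 50 625 000 mm⁴.
By symmetry the centroid is at mid-width, x̄ = 80 mm.
All pieces are centred on the vertical centroidal axis, so I = ΣĪ (holes subtracted) = 14 228 333 mm⁴.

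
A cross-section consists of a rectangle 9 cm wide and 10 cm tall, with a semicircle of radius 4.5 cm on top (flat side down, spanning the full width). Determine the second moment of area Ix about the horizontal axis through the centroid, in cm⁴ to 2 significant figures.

Treat the section as a set of non-overlapping primitives; coordinates are from the bounding-box lower-left.
Rectangular body: 9 × 10, A = 90 cm², y = 5 cm, Ī = 750 cm⁴.
Semicircular cap: semicircle r = 4.5, A = 31.81 cm², y = 11.91 cm, Ī = 45.01 cm⁴.
Centroid: ȳ = ΣA·y / ΣA = 6.804 cm.
Transfer each piece to the horizontal axis through the centroid using Ī + A·d² with d = y − 6.804:
  rectangular body: d = -1.804 cm → contributes +1 043 cm⁴
  semicircular cap: d = 5.105 cm → contributes +874.1 cm⁴
Total I = 1 917 cm⁴.

Ix ≈ 1900 cm⁴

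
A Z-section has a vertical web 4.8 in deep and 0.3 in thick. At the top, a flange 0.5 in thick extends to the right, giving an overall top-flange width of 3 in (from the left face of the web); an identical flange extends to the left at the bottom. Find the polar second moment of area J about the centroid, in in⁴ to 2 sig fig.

Split into non-overlapping primitives; take the origin at the lower-left of the bounding box.
Web: 0.3 × 4.8, A = 1.44 in², y = 2.4 in, Ī = 2.765 in⁴.
Top flange (beyond web): 2.7 × 0.5, A = 1.35 in², y = 4.55 in, Ī = 0.02813 in⁴.
Bottom flange (beyond web): 2.7 × 0.5, A = 1.35 in², y = 0.25 in, Ī = 0.02813 in⁴.
Centroid: ȳ = ΣA·y / ΣA = 2.4 in.
Transfer each piece to the centroidal x-axis using Ī + A·d² with d = y − 2.4:
  web: d = 0 in → contributes +2.765 in⁴
  top flange (beyond web): d = 2.15 in → contributes +6.269 in⁴
  bottom flange (beyond web): d = -2.15 in → contributes +6.269 in⁴
Total I = 15.3 in⁴.
For the y-axis: x̄ = 2.85 in.
Repeating about the centroidal y-axis gives I_y = 7.726 in⁴.
Polar second moment: J = I_x + I_y = 23.03 in⁴.

J ≈ 23 in⁴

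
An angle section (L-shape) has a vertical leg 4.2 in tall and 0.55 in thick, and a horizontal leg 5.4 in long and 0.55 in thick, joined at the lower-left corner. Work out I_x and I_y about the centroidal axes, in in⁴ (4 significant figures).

I_x ≈ 7.586 in⁴, I_y ≈ 14.31 in⁴

Split into non-overlapping primitives; take the origin at the lower-left of the bounding box.
Vertical leg: 0.55 × 4.2, A = 2.31 in², y = 2.1 in, Ī = 3.3957 in⁴.
Horizontal leg (remainder): 4.85 × 0.55, A = 2.6675 in², y = 0.275 in, Ī = 0.0672432 in⁴.
Centroid: ȳ = ΣA·y / ΣA = 1.12196 in.
Transfer each piece to the centroidal x-axis using Ī + A·d² with d = y − 1.12196:
  vertical leg: d = 0.978039 in → contributes +5.60535 in⁴
  horizontal leg (remainder): d = -0.846961 in → contributes +1.98076 in⁴
Total I = 7.58611 in⁴.
For the y-axis: x̄ = 1.72196 in.
Repeating about the centroidal y-axis gives I_y = 14.3118 in⁴.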